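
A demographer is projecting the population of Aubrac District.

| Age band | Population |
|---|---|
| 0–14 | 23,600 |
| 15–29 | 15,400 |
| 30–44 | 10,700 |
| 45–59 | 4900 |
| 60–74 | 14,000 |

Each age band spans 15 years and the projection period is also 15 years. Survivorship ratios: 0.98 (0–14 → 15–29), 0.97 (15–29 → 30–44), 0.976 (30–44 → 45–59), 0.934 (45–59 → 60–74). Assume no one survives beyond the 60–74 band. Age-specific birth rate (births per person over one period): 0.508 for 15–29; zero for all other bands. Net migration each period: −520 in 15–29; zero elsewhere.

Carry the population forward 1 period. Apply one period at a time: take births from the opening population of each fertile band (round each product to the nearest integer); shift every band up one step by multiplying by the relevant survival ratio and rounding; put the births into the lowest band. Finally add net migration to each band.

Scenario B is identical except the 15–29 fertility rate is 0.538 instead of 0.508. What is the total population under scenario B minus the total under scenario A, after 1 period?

462

Numbering the groups 1..5 from youngest to oldest:
[period 1]
Births: 15400 × 0.508 = 7823
Group 2: 23600 × 0.98 = 23128
Group 3: 15400 × 0.97 = 14938
Group 4: 10700 × 0.976 = 10443
Group 5: 4900 × 0.934 = 4577
Net migration: Group 2 − 520 → 22608
Giving 7823 / 22608 / 14938 / 10443 / 4577.
Scenario A total after 1 period: 60389
Scenario B projection —
[period 1]
Births: 15400 × 0.538 = 8285
Group 2: 23600 × 0.98 = 23128
Group 3: 15400 × 0.97 = 14938
Group 4: 10700 × 0.976 = 10443
Group 5: 4900 × 0.934 = 4577
Net migration: Group 2 − 520 → 22608
Giving 8285 / 22608 / 14938 / 10443 / 4577.
Scenario B total after 1 period: 60851
Difference B − A = 60851 − 60389 = 462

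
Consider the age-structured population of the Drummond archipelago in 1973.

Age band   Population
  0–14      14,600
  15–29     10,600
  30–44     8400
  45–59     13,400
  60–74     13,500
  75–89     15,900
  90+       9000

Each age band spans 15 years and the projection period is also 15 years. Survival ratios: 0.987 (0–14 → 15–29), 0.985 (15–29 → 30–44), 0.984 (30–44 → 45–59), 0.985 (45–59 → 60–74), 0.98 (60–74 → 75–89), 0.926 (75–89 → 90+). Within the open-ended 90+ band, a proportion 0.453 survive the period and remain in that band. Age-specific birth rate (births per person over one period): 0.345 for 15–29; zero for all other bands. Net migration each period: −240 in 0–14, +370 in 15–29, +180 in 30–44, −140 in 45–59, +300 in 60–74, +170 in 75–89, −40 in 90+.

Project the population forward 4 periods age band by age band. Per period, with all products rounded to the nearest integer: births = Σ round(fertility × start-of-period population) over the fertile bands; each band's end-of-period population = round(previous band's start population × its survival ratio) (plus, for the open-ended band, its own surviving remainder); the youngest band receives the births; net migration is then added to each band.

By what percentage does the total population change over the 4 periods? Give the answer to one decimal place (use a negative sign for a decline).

[period 1]
Births: 10600 * 0.345 = 3657
15–29: 14600 * 0.987 = 14410
30–44: 10600 * 0.985 = 10441
45–59: 8400 * 0.984 = 8266
60–74: 13400 * 0.985 = 13199
75–89: 13500 * 0.98 = 13230
90+: 15900 * 0.926 + 9000 * 0.453 = 14723 + 4077 = 18800
Net migration: 0–14 − 240 → 3417; 15–29 + 370 → 14780; 30–44 + 180 → 10621; 45–59 − 140 → 8126; 60–74 + 300 → 13499; 75–89 + 170 → 13400; 90+ − 40 → 18760
End of period: [3417, 14780, 10621, 8126, 13499, 13400, 18760]
[period 2]
Births: 14780 * 0.345 = 5099
15–29: 3417 * 0.987 = 3373
30–44: 14780 * 0.985 = 14558
45–59: 10621 * 0.984 = 10451
60–74: 8126 * 0.985 = 8004
75–89: 13499 * 0.98 = 13229
90+: 13400 * 0.926 + 18760 * 0.453 = 12408 + 8498 = 20906
Net migration: 0–14 − 240 → 4859; 15–29 + 370 → 3743; 30–44 + 180 → 14738; 45–59 − 140 → 10311; 60–74 + 300 → 8304; 75–89 + 170 → 13399; 90+ − 40 → 20866
End of period: [4859, 3743, 14738, 10311, 8304, 13399, 20866]
[period 3]
Births: 3743 * 0.345 = 1291
15–29: 4859 * 0.987 = 4796
30–44: 3743 * 0.985 = 3687
45–59: 14738 * 0.984 = 14502
60–74: 10311 * 0.985 = 10156
75–89: 8304 * 0.98 = 8138
90+: 13399 * 0.926 + 20866 * 0.453 = 12407 + 9452 = 21859
Net migration: 0–14 − 240 → 1051; 15–29 + 370 → 5166; 30–44 + 180 → 3867; 45–59 − 140 → 14362; 60–74 + 300 → 10456; 75–89 + 170 → 8308; 90+ − 40 → 21819
End of period: [1051, 5166, 3867, 14362, 10456, 8308, 21819]
[period 4]
Births: 5166 * 0.345 = 1782
15–29: 1051 * 0.987 = 1037
30–44: 5166 * 0.985 = 5089
45–59: 3867 * 0.984 = 3805
60–74: 14362 * 0.985 = 14147
75–89: 10456 * 0.98 = 10247
90+: 8308 * 0.926 + 21819 * 0.453 = 7693 + 9884 = 17577
Net migration: 0–14 − 240 → 1542; 15–29 + 370 → 1407; 30–44 + 180 → 5269; 45–59 − 140 → 3665; 60–74 + 300 → 14447; 75–89 + 170 → 10417; 90+ − 40 → 17537
End of period: [1542, 1407, 5269, 3665, 14447, 10417, 17537]
Total: 85400 → 54284; change = -31116; percentage change = -36.4%

-36.4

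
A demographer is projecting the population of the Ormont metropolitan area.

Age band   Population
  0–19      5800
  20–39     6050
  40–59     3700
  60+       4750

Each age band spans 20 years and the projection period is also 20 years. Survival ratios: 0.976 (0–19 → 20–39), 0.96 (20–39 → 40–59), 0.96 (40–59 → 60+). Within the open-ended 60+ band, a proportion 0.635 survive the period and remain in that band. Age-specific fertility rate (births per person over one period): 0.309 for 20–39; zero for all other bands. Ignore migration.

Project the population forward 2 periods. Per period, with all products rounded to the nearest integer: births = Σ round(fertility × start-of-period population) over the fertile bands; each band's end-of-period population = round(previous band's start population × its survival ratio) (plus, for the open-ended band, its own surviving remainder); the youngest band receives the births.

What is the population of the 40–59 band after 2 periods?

5435

(Groups numbered youngest = 1 to oldest = 4.)
Period 1:
Births: 6050 * 0.309 = 1869
Group 2: 5800 * 0.976 = 5661
Group 3: 6050 * 0.96 = 5808
Group 4: 3700 * 0.96 + 4750 * 0.635 = 3552 + 3016 = 6568
End of period: [1869, 5661, 5808, 6568]
Period 2:
Births: 5661 * 0.309 = 1749
Group 2: 1869 * 0.976 = 1824
Group 3: 5661 * 0.96 = 5435
Group 4: 5808 * 0.96 + 6568 * 0.635 = 5576 + 4171 = 9747
End of period: [1749, 1824, 5435, 9747]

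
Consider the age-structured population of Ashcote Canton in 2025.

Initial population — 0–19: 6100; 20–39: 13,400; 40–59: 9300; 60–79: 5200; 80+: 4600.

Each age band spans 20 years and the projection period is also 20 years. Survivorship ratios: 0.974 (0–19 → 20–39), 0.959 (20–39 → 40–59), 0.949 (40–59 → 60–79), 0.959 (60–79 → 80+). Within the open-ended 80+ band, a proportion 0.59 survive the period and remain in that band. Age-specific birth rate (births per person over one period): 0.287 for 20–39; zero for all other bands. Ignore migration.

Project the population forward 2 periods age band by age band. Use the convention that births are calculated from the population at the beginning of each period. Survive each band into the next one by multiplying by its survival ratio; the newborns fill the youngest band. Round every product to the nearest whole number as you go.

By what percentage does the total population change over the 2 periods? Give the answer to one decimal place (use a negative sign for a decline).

-5.8

Period 1:
Births: 13400 × 0.287 = 3846
20–39: 6100 × 0.974 = 5941
40–59: 13400 × 0.959 = 12851
60–79: 9300 × 0.949 = 8826
80+: 5200 × 0.959 + 4600 × 0.59 = 4987 + 2714 = 7701
Population now: 0–19=3846, 20–39=5941, 40–59=12851, 60–79=8826, 80+=7701
Period 2:
Births: 5941 × 0.287 = 1705
20–39: 3846 × 0.974 = 3746
40–59: 5941 × 0.959 = 5697
60–79: 12851 × 0.949 = 12196
80+: 8826 × 0.959 + 7701 × 0.59 = 8464 + 4544 = 13008
Population now: 0–19=1705, 20–39=3746, 40–59=5697, 60–79=12196, 80+=13008
Total: 38600 → 36352; change = -2248; percentage change = -5.8%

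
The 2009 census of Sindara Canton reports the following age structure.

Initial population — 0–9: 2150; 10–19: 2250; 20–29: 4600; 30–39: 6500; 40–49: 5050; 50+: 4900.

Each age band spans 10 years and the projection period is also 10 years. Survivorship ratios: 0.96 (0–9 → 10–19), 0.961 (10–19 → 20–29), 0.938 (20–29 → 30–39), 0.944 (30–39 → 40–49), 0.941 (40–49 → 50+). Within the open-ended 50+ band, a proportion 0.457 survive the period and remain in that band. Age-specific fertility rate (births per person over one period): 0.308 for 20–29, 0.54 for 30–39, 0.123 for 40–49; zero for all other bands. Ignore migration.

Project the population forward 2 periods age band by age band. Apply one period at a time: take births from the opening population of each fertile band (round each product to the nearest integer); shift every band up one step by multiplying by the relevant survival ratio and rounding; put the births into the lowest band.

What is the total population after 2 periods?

26131

Period 1:
Births: 4600 × 0.308 = 1417  |  6500 × 0.54 = 3510  |  5050 × 0.123 = 621 — total 5548
10–19: 2150 × 0.96 = 2064
20–29: 2250 × 0.961 = 2162
30–39: 4600 × 0.938 = 4315
40–49: 6500 × 0.944 = 6136
50+: 5050 × 0.941 + 4900 × 0.457 = 4752 + 2239 = 6991
Giving 5548 / 2064 / 2162 / 4315 / 6136 / 6991.
Period 2:
Births: 2162 × 0.308 = 666  |  4315 × 0.54 = 2330  |  6136 × 0.123 = 755 — total 3751
10–19: 5548 × 0.96 = 5326
20–29: 2064 × 0.961 = 1984
30–39: 2162 × 0.938 = 2028
40–49: 4315 × 0.944 = 4073
50+: 6136 × 0.941 + 6991 × 0.457 = 5774 + 3195 = 8969
Giving 3751 / 5326 / 1984 / 2028 / 4073 / 8969.
Total after period 2: 3751 + 5326 + 1984 + 2028 + 4073 + 8969 = 26131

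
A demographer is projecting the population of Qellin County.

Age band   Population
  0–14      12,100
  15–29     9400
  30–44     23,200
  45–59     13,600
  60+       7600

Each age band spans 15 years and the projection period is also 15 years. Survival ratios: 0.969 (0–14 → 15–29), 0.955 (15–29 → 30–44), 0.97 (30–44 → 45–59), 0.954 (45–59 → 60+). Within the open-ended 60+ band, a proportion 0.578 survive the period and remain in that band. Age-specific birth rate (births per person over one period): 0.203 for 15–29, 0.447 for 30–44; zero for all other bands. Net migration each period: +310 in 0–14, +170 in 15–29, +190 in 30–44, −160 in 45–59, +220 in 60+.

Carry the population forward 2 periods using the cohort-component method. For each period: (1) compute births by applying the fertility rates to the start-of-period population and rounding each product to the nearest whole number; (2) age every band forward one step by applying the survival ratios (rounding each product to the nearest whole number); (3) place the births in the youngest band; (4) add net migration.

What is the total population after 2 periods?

71174

Period 1.
Births: 9400 × 0.203 = 1908 ; 23200 × 0.447 = 10370 ⇒ total 12278
15–29: 12100 × 0.969 = 11725
30–44: 9400 × 0.955 = 8977
45–59: 23200 × 0.97 = 22504
60+: 13600 × 0.954 + 7600 × 0.578 = 12974 + 4393 = 17367
Net migration: 0–14 + 310 → 12588; 15–29 + 170 → 11895; 30–44 + 190 → 9167; 45–59 − 160 → 22344; 60+ + 220 → 17587
→ [12588, 11895, 9167, 22344, 17587]
Period 2.
Births: 11895 × 0.203 = 2415 ; 9167 × 0.447 = 4098 ⇒ total 6513
15–29: 12588 × 0.969 = 12198
30–44: 11895 × 0.955 = 11360
45–59: 9167 × 0.97 = 8892
60+: 22344 × 0.954 + 17587 × 0.578 = 21316 + 10165 = 31481
Net migration: 0–14 + 310 → 6823; 15–29 + 170 → 12368; 30–44 + 190 → 11550; 45–59 − 160 → 8732; 60+ + 220 → 31701
→ [6823, 12368, 11550, 8732, 31701]
Total after period 2: 6823 + 12368 + 11550 + 8732 + 31701 = 71174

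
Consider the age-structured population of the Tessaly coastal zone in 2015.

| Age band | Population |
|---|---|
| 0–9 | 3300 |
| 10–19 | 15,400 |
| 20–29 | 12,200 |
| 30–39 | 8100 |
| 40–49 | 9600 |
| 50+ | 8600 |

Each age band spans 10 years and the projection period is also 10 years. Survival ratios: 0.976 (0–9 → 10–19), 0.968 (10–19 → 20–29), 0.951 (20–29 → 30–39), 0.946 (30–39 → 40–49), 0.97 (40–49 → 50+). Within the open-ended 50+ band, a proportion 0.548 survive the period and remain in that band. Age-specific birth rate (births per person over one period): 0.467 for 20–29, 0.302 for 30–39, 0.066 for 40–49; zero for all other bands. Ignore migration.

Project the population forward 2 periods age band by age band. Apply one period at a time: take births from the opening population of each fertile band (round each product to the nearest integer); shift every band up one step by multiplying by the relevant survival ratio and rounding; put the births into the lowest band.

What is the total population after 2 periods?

Period 1.
Births: 12200 * 0.467 = 5697, 8100 * 0.302 = 2446, 9600 * 0.066 = 634 → total 8777
10–19: 3300 * 0.976 = 3221
20–29: 15400 * 0.968 = 14907
30–39: 12200 * 0.951 = 11602
40–49: 8100 * 0.946 = 7663
50+: 9600 * 0.97 + 8600 * 0.548 = 9312 + 4713 = 14025
→ [8777, 3221, 14907, 11602, 7663, 14025]
Period 2.
Births: 14907 * 0.467 = 6962, 11602 * 0.302 = 3504, 7663 * 0.066 = 506 → total 10972
10–19: 8777 * 0.976 = 8566
20–29: 3221 * 0.968 = 3118
30–39: 14907 * 0.951 = 14177
40–49: 11602 * 0.946 = 10975
50+: 7663 * 0.97 + 14025 * 0.548 = 7433 + 7686 = 15119
→ [10972, 8566, 3118, 14177, 10975, 15119]
Total after period 2: 10972 + 8566 + 3118 + 14177 + 10975 + 15119 = 62927

62927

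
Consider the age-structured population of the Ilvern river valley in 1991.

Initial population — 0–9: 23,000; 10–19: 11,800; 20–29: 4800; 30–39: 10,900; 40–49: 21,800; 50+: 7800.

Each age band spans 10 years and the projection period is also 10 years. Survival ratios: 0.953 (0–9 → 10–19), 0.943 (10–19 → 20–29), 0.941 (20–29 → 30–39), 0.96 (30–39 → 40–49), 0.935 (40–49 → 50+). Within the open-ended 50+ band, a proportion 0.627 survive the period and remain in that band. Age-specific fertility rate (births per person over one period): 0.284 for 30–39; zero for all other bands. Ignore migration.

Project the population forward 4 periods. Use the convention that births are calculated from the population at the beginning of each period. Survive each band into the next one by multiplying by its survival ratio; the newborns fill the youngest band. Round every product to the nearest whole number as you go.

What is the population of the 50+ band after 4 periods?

22017

Period 1.
Births: 10900 × 0.284 = 3096
10–19: 23000 × 0.953 = 21919
20–29: 11800 × 0.943 = 11127
30–39: 4800 × 0.941 = 4517
40–49: 10900 × 0.96 = 10464
50+: 21800 × 0.935 + 7800 × 0.627 = 20383 + 4891 = 25274
End of period: [3096, 21919, 11127, 4517, 10464, 25274]
Period 2.
Births: 4517 × 0.284 = 1283
10–19: 3096 × 0.953 = 2950
20–29: 21919 × 0.943 = 20670
30–39: 11127 × 0.941 = 10471
40–49: 4517 × 0.96 = 4336
50+: 10464 × 0.935 + 25274 × 0.627 = 9784 + 15847 = 25631
End of period: [1283, 2950, 20670, 10471, 4336, 25631]
Period 3.
Births: 10471 × 0.284 = 2974
10–19: 1283 × 0.953 = 1223
20–29: 2950 × 0.943 = 2782
30–39: 20670 × 0.941 = 19450
40–49: 10471 × 0.96 = 10052
50+: 4336 × 0.935 + 25631 × 0.627 = 4054 + 16071 = 20125
End of period: [2974, 1223, 2782, 19450, 10052, 20125]
Period 4.
Births: 19450 × 0.284 = 5524
10–19: 2974 × 0.953 = 2834
20–29: 1223 × 0.943 = 1153
30–39: 2782 × 0.941 = 2618
40–49: 19450 × 0.96 = 18672
50+: 10052 × 0.935 + 20125 × 0.627 = 9399 + 12618 = 22017
End of period: [5524, 2834, 1153, 2618, 18672, 22017]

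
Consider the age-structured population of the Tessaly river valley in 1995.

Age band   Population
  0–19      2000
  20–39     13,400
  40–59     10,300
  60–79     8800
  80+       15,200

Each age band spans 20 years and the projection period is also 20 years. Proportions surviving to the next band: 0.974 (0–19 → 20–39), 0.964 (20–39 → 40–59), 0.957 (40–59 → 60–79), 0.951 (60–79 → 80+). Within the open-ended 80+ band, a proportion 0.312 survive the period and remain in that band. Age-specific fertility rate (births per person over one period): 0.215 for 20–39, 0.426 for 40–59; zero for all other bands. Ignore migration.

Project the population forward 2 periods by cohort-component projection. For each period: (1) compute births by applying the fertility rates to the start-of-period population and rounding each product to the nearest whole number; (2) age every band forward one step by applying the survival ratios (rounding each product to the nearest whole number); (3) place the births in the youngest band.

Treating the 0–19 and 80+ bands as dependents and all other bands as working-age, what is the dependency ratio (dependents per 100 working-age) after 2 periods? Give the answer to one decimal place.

90.9

— Period 1 —
Births: 13400 × 0.215 = 2881, 10300 × 0.426 = 4388 ⇒ total 7269
20–39: 2000 × 0.974 = 1948
40–59: 13400 × 0.964 = 12918
60–79: 10300 × 0.957 = 9857
80+: 8800 × 0.951 + 15200 × 0.312 = 8369 + 4742 = 13111
→ [7269, 1948, 12918, 9857, 13111]
— Period 2 —
Births: 1948 × 0.215 = 419, 12918 × 0.426 = 5503 ⇒ total 5922
20–39: 7269 × 0.974 = 7080
40–59: 1948 × 0.964 = 1878
60–79: 12918 × 0.957 = 12363
80+: 9857 × 0.951 + 13111 × 0.312 = 9374 + 4091 = 13465
→ [5922, 7080, 1878, 12363, 13465]
Dependents (band 0–19 + band 80+) = 5922 + 13465 = 19387; working-age = 21321; ratio = 19387/21321 × 100 = 90.9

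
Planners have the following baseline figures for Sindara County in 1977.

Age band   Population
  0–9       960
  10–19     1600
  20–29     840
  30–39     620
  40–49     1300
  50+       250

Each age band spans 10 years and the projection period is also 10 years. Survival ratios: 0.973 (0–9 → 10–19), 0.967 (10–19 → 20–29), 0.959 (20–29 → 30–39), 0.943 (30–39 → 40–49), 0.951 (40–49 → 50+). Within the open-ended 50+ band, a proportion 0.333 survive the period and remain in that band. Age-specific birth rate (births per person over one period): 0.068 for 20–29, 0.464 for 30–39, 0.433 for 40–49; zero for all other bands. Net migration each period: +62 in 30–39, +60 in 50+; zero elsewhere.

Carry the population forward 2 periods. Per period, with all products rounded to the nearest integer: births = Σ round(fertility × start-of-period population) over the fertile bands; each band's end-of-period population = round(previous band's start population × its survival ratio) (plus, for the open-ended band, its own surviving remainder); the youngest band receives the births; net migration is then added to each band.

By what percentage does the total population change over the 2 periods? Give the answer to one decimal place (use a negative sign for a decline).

Call the bands 1 to 6, youngest first.
After projecting period 1:
Births: 840 × 0.068 = 57  |  620 × 0.464 = 288  |  1300 × 0.433 = 563 → 908
Band 2: 960 × 0.973 = 934
Band 3: 1600 × 0.967 = 1547
Band 4: 840 × 0.959 = 806
Band 5: 620 × 0.943 = 585
Band 6: 1300 × 0.951 + 250 × 0.333 = 1236 + 83 = 1319
Net migration: Band 4 + 62 → 868; Band 6 + 60 → 1379
Population now: 0–9=908, 10–19=934, 20–29=1547, 30–39=868, 40–49=585, 50+=1379
After projecting period 2:
Births: 1547 × 0.068 = 105  |  868 × 0.464 = 403  |  585 × 0.433 = 253 → 761
Band 2: 908 × 0.973 = 883
Band 3: 934 × 0.967 = 903
Band 4: 1547 × 0.959 = 1484
Band 5: 868 × 0.943 = 819
Band 6: 585 × 0.951 + 1379 × 0.333 = 556 + 459 = 1015
Net migration: Band 4 + 62 → 1546; Band 6 + 60 → 1075
Population now: 0–9=761, 10–19=883, 20–29=903, 30–39=1546, 40–49=819, 50+=1075
Total: 5570 → 5987; change = 417; percentage change = 7.5%

7.5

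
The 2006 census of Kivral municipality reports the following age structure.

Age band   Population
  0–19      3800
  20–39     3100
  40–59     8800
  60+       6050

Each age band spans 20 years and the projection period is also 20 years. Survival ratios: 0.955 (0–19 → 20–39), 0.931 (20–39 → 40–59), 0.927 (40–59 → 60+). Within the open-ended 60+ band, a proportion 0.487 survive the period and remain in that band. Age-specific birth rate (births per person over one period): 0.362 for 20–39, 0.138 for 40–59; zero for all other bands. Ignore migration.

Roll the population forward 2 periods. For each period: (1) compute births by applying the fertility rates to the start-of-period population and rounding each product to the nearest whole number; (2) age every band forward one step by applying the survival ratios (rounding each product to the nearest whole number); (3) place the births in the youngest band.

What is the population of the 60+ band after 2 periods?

[period 1]
Births: 3100 * 0.362 = 1122  |  8800 * 0.138 = 1214 → 2336
20–39: 3800 * 0.955 = 3629
40–59: 3100 * 0.931 = 2886
60+: 8800 * 0.927 + 6050 * 0.487 = 8158 + 2946 = 11104
→ [2336, 3629, 2886, 11104]
[period 2]
Births: 3629 * 0.362 = 1314  |  2886 * 0.138 = 398 → 1712
20–39: 2336 * 0.955 = 2231
40–59: 3629 * 0.931 = 3379
60+: 2886 * 0.927 + 11104 * 0.487 = 2675 + 5408 = 8083
→ [1712, 2231, 3379, 8083]

8083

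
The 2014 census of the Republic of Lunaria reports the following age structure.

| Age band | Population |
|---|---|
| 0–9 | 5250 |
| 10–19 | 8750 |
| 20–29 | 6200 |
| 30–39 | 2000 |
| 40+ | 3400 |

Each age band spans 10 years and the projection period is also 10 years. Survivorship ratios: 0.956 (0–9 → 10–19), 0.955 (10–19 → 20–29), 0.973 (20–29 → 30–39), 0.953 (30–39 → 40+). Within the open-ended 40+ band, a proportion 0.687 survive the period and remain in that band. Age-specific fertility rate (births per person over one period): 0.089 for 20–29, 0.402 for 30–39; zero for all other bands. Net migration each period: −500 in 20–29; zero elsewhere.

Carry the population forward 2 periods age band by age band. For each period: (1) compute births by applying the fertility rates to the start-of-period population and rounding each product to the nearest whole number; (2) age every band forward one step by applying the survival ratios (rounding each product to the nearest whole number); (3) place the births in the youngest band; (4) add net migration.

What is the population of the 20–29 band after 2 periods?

Let group 1 be 0–9 through group 5 = 40+.
Period 1:
Births: 6200 × 0.089 = 552  |  2000 × 0.402 = 804 → 1356
Group 2: 5250 × 0.956 = 5019
Group 3: 8750 × 0.955 = 8356
Group 4: 6200 × 0.973 = 6033
Group 5: 2000 × 0.953 + 3400 × 0.687 = 1906 + 2336 = 4242
Net migration: Group 3 − 500 → 7856
Giving 1356 / 5019 / 7856 / 6033 / 4242.
Period 2:
Births: 7856 × 0.089 = 699  |  6033 × 0.402 = 2425 → 3124
Group 2: 1356 × 0.956 = 1296
Group 3: 5019 × 0.955 = 4793
Group 4: 7856 × 0.973 = 7644
Group 5: 6033 × 0.953 + 4242 × 0.687 = 5749 + 2914 = 8663
Net migration: Group 3 − 500 → 4293
Giving 3124 / 1296 / 4293 / 7644 / 8663.

4293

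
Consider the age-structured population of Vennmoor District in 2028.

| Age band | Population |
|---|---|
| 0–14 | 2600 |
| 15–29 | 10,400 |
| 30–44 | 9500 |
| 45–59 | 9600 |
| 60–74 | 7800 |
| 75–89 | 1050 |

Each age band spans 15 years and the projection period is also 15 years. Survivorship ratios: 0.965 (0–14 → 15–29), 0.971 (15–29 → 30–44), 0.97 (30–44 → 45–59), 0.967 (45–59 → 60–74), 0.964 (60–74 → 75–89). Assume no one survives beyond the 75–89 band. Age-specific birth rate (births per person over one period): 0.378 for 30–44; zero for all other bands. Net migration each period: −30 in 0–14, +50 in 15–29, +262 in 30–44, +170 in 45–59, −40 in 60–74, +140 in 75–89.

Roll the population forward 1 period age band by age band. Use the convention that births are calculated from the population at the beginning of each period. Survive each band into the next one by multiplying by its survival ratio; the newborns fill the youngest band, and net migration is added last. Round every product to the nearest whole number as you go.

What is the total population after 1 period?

42767

Let band 1 be 0–14 through band 6 = 75–89.
— Period 1 —
Births: 9500 * 0.378 = 3591
Band 2: 2600 * 0.965 = 2509
Band 3: 10400 * 0.971 = 10098
Band 4: 9500 * 0.97 = 9215
Band 5: 9600 * 0.967 = 9283
Band 6: 7800 * 0.964 = 7519
Net migration: Band 1 − 30 → 3561; Band 2 + 50 → 2559; Band 3 + 262 → 10360; Band 4 + 170 → 9385; Band 5 − 40 → 9243; Band 6 + 140 → 7659
End of period: [3561, 2559, 10360, 9385, 9243, 7659]
Total after period 1: 3561 + 2559 + 10360 + 9385 + 9243 + 7659 = 42767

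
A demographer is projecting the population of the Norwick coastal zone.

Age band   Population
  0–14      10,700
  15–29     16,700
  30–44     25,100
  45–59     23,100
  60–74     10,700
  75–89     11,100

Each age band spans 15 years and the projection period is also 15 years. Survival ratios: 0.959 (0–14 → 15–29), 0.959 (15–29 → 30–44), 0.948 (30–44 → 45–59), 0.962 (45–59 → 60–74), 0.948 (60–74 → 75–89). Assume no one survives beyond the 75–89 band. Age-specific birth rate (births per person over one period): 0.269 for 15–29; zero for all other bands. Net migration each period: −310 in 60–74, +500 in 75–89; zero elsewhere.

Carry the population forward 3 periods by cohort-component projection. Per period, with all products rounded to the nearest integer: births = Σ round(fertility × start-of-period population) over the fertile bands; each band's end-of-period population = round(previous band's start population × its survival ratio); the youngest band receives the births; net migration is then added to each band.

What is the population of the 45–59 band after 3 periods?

9328

Call the bands 1 to 6, youngest first.
Period 1.
Births: 16700 × 0.269 = 4492
Band 2: 10700 × 0.959 = 10261
Band 3: 16700 × 0.959 = 16015
Band 4: 25100 × 0.948 = 23795
Band 5: 23100 × 0.962 = 22222
Band 6: 10700 × 0.948 = 10144
Net migration: Band 5 − 310 → 21912; Band 6 + 500 → 10644
Giving 4492 / 10261 / 16015 / 23795 / 21912 / 10644.
Period 2.
Births: 10261 × 0.269 = 2760
Band 2: 4492 × 0.959 = 4308
Band 3: 10261 × 0.959 = 9840
Band 4: 16015 × 0.948 = 15182
Band 5: 23795 × 0.962 = 22891
Band 6: 21912 × 0.948 = 20773
Net migration: Band 5 − 310 → 22581; Band 6 + 500 → 21273
Giving 2760 / 4308 / 9840 / 15182 / 22581 / 21273.
Period 3.
Births: 4308 × 0.269 = 1159
Band 2: 2760 × 0.959 = 2647
Band 3: 4308 × 0.959 = 4131
Band 4: 9840 × 0.948 = 9328
Band 5: 15182 × 0.962 = 14605
Band 6: 22581 × 0.948 = 21407
Net migration: Band 5 − 310 → 14295; Band 6 + 500 → 21907
Giving 1159 / 2647 / 4131 / 9328 / 14295 / 21907.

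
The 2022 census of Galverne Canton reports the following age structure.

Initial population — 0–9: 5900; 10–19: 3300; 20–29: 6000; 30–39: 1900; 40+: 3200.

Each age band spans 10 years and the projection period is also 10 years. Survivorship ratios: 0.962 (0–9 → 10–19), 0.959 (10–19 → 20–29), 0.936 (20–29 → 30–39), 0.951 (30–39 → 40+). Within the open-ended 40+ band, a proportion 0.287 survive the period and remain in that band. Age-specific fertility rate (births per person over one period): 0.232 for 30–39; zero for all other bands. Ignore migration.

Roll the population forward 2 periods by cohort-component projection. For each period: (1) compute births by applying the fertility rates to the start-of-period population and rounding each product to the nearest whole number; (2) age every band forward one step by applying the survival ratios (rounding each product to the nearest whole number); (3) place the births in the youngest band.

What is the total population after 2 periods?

Numbering the groups 1..5 from youngest to oldest:
After projecting period 1:
Births: 1900 * 0.232 = 441
Group 2: 5900 * 0.962 = 5676
Group 3: 3300 * 0.959 = 3165
Group 4: 6000 * 0.936 = 5616
Group 5: 1900 * 0.951 + 3200 * 0.287 = 1807 + 918 = 2725
End of period: [441, 5676, 3165, 5616, 2725]
After projecting period 2:
Births: 5616 * 0.232 = 1303
Group 2: 441 * 0.962 = 424
Group 3: 5676 * 0.959 = 5443
Group 4: 3165 * 0.936 = 2962
Group 5: 5616 * 0.951 + 2725 * 0.287 = 5341 + 782 = 6123
End of period: [1303, 424, 5443, 2962, 6123]
Total after period 2: 1303 + 424 + 5443 + 2962 + 6123 = 16255

16255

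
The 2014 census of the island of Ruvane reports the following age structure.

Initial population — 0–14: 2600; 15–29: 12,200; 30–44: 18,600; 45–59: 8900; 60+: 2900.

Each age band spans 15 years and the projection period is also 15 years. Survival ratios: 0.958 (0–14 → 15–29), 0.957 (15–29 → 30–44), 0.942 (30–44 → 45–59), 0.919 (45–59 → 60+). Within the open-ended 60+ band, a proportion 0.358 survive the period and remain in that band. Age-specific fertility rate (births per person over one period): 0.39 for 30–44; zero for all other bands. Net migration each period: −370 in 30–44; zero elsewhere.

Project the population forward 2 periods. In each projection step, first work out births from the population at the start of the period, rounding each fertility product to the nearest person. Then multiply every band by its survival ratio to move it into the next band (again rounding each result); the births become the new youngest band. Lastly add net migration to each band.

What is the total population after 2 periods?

43423

Numbering the bands 1..5 from youngest to oldest:
— Period 1 —
Births: 18600 × 0.39 = 7254
Band 2: 2600 × 0.958 = 2491
Band 3: 12200 × 0.957 = 11675
Band 4: 18600 × 0.942 = 17521
Band 5: 8900 × 0.919 + 2900 × 0.358 = 8179 + 1038 = 9217
Net migration: Band 3 − 370 → 11305
Population now: 0–14=7254, 15–29=2491, 30–44=11305, 45–59=17521, 60+=9217
— Period 2 —
Births: 11305 × 0.39 = 4409
Band 2: 7254 × 0.958 = 6949
Band 3: 2491 × 0.957 = 2384
Band 4: 11305 × 0.942 = 10649
Band 5: 17521 × 0.919 + 9217 × 0.358 = 16102 + 3300 = 19402
Net migration: Band 3 − 370 → 2014
Population now: 0–14=4409, 15–29=6949, 30–44=2014, 45–59=10649, 60+=19402
Total after period 2: 4409 + 6949 + 2014 + 10649 + 19402 = 43423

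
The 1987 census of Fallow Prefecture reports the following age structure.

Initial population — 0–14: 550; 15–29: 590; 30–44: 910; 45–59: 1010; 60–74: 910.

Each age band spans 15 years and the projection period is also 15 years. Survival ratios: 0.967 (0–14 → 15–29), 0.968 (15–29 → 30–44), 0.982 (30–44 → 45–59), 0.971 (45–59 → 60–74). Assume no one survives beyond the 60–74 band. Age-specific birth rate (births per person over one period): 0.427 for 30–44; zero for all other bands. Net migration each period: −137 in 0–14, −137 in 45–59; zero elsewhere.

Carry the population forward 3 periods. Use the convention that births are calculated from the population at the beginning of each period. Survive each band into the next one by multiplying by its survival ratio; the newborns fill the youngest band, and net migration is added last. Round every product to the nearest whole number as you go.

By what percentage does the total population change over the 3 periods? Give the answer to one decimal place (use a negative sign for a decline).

— Period 1 —
Births: 910 * 0.427 = 389
15–29: 550 * 0.967 = 532
30–44: 590 * 0.968 = 571
45–59: 910 * 0.982 = 894
60–74: 1010 * 0.971 = 981
Net migration: 0–14 − 137 → 252; 45–59 − 137 → 757
Population now: 0–14=252, 15–29=532, 30–44=571, 45–59=757, 60–74=981
— Period 2 —
Births: 571 * 0.427 = 244
15–29: 252 * 0.967 = 244
30–44: 532 * 0.968 = 515
45–59: 571 * 0.982 = 561
60–74: 757 * 0.971 = 735
Net migration: 0–14 − 137 → 107; 45–59 − 137 → 424
Population now: 0–14=107, 15–29=244, 30–44=515, 45–59=424, 60–74=735
— Period 3 —
Births: 515 * 0.427 = 220
15–29: 107 * 0.967 = 103
30–44: 244 * 0.968 = 236
45–59: 515 * 0.982 = 506
60–74: 424 * 0.971 = 412
Net migration: 0–14 − 137 → 83; 45–59 − 137 → 369
Population now: 0–14=83, 15–29=103, 30–44=236, 45–59=369, 60–74=412
Total: 3970 → 1203; change = -2767; percentage change = -69.7%

-69.7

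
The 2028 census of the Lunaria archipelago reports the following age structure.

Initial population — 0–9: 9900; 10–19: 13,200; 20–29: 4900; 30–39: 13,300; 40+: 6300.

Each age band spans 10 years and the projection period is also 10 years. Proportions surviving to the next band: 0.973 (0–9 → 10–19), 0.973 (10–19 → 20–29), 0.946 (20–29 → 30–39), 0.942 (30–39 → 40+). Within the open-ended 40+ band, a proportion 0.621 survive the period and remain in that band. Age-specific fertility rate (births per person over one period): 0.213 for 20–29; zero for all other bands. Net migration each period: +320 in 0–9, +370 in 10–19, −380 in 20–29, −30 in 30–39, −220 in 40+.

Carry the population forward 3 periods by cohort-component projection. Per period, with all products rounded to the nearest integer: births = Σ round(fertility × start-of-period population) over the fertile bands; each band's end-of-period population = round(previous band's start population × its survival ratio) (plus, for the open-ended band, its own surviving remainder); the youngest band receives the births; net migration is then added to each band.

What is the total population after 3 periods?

35338

(Groups numbered youngest = 1 to oldest = 5.)
Period 1.
Births: 4900 × 0.213 = 1044
Group 2: 9900 × 0.973 = 9633
Group 3: 13200 × 0.973 = 12844
Group 4: 4900 × 0.946 = 4635
Group 5: 13300 × 0.942 + 6300 × 0.621 = 12529 + 3912 = 16441
Net migration: Group 1 + 320 → 1364; Group 2 + 370 → 10003; Group 3 − 380 → 12464; Group 4 − 30 → 4605; Group 5 − 220 → 16221
Giving 1364 / 10003 / 12464 / 4605 / 16221.
Period 2.
Births: 12464 × 0.213 = 2655
Group 2: 1364 × 0.973 = 1327
Group 3: 10003 × 0.973 = 9733
Group 4: 12464 × 0.946 = 11791
Group 5: 4605 × 0.942 + 16221 × 0.621 = 4338 + 10073 = 14411
Net migration: Group 1 + 320 → 2975; Group 2 + 370 → 1697; Group 3 − 380 → 9353; Group 4 − 30 → 11761; Group 5 − 220 → 14191
Giving 2975 / 1697 / 9353 / 11761 / 14191.
Period 3.
Births: 9353 × 0.213 = 1992
Group 2: 2975 × 0.973 = 2895
Group 3: 1697 × 0.973 = 1651
Group 4: 9353 × 0.946 = 8848
Group 5: 11761 × 0.942 + 14191 × 0.621 = 11079 + 8813 = 19892
Net migration: Group 1 + 320 → 2312; Group 2 + 370 → 3265; Group 3 − 380 → 1271; Group 4 − 30 → 8818; Group 5 − 220 → 19672
Giving 2312 / 3265 / 1271 / 8818 / 19672.
Total after period 3: 2312 + 3265 + 1271 + 8818 + 19672 = 35338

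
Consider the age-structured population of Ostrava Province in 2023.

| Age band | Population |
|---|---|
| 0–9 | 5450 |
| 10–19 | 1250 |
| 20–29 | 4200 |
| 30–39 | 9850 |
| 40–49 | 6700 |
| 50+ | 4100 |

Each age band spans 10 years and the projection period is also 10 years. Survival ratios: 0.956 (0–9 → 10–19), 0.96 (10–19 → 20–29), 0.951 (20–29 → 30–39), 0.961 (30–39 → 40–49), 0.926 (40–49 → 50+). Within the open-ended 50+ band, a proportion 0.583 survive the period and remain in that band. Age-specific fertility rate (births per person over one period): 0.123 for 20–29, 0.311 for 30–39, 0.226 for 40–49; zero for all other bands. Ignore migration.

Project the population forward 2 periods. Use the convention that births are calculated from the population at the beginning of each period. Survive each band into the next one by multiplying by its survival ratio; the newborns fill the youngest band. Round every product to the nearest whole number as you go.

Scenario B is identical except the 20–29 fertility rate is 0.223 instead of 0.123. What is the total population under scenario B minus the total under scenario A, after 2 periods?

Call the bands 1 to 6, youngest first.
Period 1.
Births: 4200 × 0.123 = 517, 9850 × 0.311 = 3063, 6700 × 0.226 = 1514 → 5094
Band 2: 5450 × 0.956 = 5210
Band 3: 1250 × 0.96 = 1200
Band 4: 4200 × 0.951 = 3994
Band 5: 9850 × 0.961 = 9466
Band 6: 6700 × 0.926 + 4100 × 0.583 = 6204 + 2390 = 8594
Giving 5094 / 5210 / 1200 / 3994 / 9466 / 8594.
Period 2.
Births: 1200 × 0.123 = 148, 3994 × 0.311 = 1242, 9466 × 0.226 = 2139 → 3529
Band 2: 5094 × 0.956 = 4870
Band 3: 5210 × 0.96 = 5002
Band 4: 1200 × 0.951 = 1141
Band 5: 3994 × 0.961 = 3838
Band 6: 9466 × 0.926 + 8594 × 0.583 = 8766 + 5010 = 13776
Giving 3529 / 4870 / 5002 / 1141 / 3838 / 13776.
Scenario A total after 2 periods: 32156
Scenario B projection —
Period 1.
Births: 4200 × 0.223 = 937, 9850 × 0.311 = 3063, 6700 × 0.226 = 1514 → 5514
Band 2: 5450 × 0.956 = 5210
Band 3: 1250 × 0.96 = 1200
Band 4: 4200 × 0.951 = 3994
Band 5: 9850 × 0.961 = 9466
Band 6: 6700 × 0.926 + 4100 × 0.583 = 6204 + 2390 = 8594
Giving 5514 / 5210 / 1200 / 3994 / 9466 / 8594.
Period 2.
Births: 1200 × 0.223 = 268, 3994 × 0.311 = 1242, 9466 × 0.226 = 2139 → 3649
Band 2: 5514 × 0.956 = 5271
Band 3: 5210 × 0.96 = 5002
Band 4: 1200 × 0.951 = 1141
Band 5: 3994 × 0.961 = 3838
Band 6: 9466 × 0.926 + 8594 × 0.583 = 8766 + 5010 = 13776
Giving 3649 / 5271 / 5002 / 1141 / 3838 / 13776.
Scenario B total after 2 periods: 32677
Difference B − A = 32677 − 32156 = 521

521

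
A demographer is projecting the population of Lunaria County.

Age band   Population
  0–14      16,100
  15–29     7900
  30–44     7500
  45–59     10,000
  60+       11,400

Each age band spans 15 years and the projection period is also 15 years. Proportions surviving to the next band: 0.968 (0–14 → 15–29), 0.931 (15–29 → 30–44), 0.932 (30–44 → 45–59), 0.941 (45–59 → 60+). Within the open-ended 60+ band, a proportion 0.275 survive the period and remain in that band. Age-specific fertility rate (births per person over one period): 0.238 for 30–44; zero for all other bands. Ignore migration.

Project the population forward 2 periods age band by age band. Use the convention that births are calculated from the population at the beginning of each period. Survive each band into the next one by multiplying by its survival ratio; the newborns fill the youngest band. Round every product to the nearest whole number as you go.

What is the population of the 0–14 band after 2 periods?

Let group 1 be 0–14 through group 5 = 60+.
After projecting period 1:
Births: 7500 × 0.238 = 1785
Group 2: 16100 × 0.968 = 15585
Group 3: 7900 × 0.931 = 7355
Group 4: 7500 × 0.932 = 6990
Group 5: 10000 × 0.941 + 11400 × 0.275 = 9410 + 3135 = 12545
Population now: 0–14=1785, 15–29=15585, 30–44=7355, 45–59=6990, 60+=12545
After projecting period 2:
Births: 7355 × 0.238 = 1750
Group 2: 1785 × 0.968 = 1728
Group 3: 15585 × 0.931 = 14510
Group 4: 7355 × 0.932 = 6855
Group 5: 6990 × 0.941 + 12545 × 0.275 = 6578 + 3450 = 10028
Population now: 0–14=1750, 15–29=1728, 30–44=14510, 45–59=6855, 60+=10028

1750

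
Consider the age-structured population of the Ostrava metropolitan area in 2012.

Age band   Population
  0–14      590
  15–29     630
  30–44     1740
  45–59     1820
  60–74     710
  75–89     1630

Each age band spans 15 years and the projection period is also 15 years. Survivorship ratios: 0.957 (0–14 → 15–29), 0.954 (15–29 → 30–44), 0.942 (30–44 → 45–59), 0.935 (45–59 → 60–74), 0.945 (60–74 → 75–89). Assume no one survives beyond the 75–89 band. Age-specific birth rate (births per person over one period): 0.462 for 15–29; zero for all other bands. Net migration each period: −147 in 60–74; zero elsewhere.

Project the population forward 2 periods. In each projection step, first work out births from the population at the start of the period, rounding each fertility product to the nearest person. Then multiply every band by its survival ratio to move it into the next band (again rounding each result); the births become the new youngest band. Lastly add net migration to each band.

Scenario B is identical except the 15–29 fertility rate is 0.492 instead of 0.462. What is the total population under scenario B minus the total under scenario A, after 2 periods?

36

Period 1.
Births: 630 × 0.462 = 291
15–29: 590 × 0.957 = 565
30–44: 630 × 0.954 = 601
45–59: 1740 × 0.942 = 1639
60–74: 1820 × 0.935 = 1702
75–89: 710 × 0.945 = 671
Net migration: 60–74 − 147 → 1555
→ [291, 565, 601, 1639, 1555, 671]
Period 2.
Births: 565 × 0.462 = 261
15–29: 291 × 0.957 = 278
30–44: 565 × 0.954 = 539
45–59: 601 × 0.942 = 566
60–74: 1639 × 0.935 = 1532
75–89: 1555 × 0.945 = 1469
Net migration: 60–74 − 147 → 1385
→ [261, 278, 539, 566, 1385, 1469]
Scenario A total after 2 periods: 4498
Scenario B projection —
Period 1.
Births: 630 × 0.492 = 310
15–29: 590 × 0.957 = 565
30–44: 630 × 0.954 = 601
45–59: 1740 × 0.942 = 1639
60–74: 1820 × 0.935 = 1702
75–89: 710 × 0.945 = 671
Net migration: 60–74 − 147 → 1555
→ [310, 565, 601, 1639, 1555, 671]
Period 2.
Births: 565 × 0.492 = 278
15–29: 310 × 0.957 = 297
30–44: 565 × 0.954 = 539
45–59: 601 × 0.942 = 566
60–74: 1639 × 0.935 = 1532
75–89: 1555 × 0.945 = 1469
Net migration: 60–74 − 147 → 1385
→ [278, 297, 539, 566, 1385, 1469]
Scenario B total after 2 periods: 4534
Difference B − A = 4534 − 4498 = 36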